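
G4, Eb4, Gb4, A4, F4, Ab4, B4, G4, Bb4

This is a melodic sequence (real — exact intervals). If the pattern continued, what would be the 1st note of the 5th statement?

D#5

With 3-note cells, note 1 of each statement runs G4, A4, B4.
Extending up a 2nd: C#5 → D#5.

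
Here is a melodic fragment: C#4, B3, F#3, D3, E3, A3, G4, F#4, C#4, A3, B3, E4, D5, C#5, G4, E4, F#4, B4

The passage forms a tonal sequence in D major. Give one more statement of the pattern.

With a 6-note motive the entries are C#4, G4, D5, each up a 5th from the previous.
So cell 4 is A5 G5 D5 B4 C#5 F#5.

A5 G5 D5 B4 C#5 F#5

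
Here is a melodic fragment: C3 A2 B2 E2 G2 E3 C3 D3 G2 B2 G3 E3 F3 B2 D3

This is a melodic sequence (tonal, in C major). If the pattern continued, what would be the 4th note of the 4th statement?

D3

Grouping in 5s, the 4th note of each cell is E2, G2, B2.
From B2, up a 3rd gives D3.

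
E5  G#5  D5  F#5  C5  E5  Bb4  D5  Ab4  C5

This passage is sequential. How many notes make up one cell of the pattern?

2

Try groups of 2 (5 cells in 10 notes):
E5 G#5 | D5 F#5 | C5 E5 | Bb4 D5 | Ab4 C5
That's a consistent down a 2nd shift per cell, and no other grouping gives one.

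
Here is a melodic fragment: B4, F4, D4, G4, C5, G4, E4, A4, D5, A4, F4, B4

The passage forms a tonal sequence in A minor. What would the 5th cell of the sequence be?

F5 C5 A4 D5

Unit = 4 notes; the statements start on B4, C5, D5, moving up a 2nd each time.
Extending up a 2nd: E5 → F5.
Statement 5 starts on F5 and keeps the same diatonic contour: F5 C5 A4 D5.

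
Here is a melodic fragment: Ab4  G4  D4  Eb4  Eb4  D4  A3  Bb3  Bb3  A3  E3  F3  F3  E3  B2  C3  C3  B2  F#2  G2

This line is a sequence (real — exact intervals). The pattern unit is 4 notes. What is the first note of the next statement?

G2

Taking 4-note groups, the heads are Ab4, Eb4, Bb3, F3, C3: the pattern moves down a 4th.
The next head, down a 4th from C3, is G2.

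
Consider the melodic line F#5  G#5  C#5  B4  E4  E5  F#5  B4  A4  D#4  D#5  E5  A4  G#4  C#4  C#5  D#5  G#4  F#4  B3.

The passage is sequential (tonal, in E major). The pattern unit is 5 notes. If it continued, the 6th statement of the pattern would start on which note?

Taking 5-note groups, the heads are F#5, E5, D#5, C#5: the pattern moves down a 2nd.
Continuing: B4 → A4. Statement 6 starts on A4.

A4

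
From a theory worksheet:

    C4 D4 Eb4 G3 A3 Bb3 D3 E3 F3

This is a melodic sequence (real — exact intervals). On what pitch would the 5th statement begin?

E2

Unit = 3 notes; the statements start on C4, G3, D3, moving down a 4th each time.
Continuing: A2 → E2. Statement 5 starts on E2.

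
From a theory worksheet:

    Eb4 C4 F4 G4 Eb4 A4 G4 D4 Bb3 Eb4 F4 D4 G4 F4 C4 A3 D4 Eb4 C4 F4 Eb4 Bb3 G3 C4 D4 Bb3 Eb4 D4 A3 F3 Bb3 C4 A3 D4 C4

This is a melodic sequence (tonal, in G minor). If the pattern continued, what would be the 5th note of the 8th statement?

Grouping in 7s, the 5th note of each cell is Eb4, D4, C4, Bb3, A3.
Each moves down a 2nd. Continuing: G3 → F3 → Eb3.

Eb3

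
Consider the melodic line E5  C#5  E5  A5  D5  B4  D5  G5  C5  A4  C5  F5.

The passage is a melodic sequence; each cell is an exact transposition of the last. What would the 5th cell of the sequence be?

Ab4 F4 Ab4 Db5

The 4-note cells begin on E5, D5, C5 — each down a 2nd from the last.
Continuing the starts: Bb4 → Ab4.
Statement 5 starts on Ab4 and keeps the same exact contour: Ab4 F4 Ab4 Db5.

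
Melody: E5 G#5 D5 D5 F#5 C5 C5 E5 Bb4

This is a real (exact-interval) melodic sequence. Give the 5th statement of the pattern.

The 3-note cells begin on E5, D5, C5 — each down a 2nd from the last.
Continuing the starts: Bb4 → Ab4.
From Ab4 the exact shape gives Ab4 C5 Gb4.

Ab4 C5 Gb4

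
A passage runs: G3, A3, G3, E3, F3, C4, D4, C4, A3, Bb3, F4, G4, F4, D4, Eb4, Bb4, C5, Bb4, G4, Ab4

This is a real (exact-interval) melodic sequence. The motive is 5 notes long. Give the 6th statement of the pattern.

Ab5 Bb5 Ab5 F5 Gb5

Taking 5-note groups, the heads are G3, C4, F4, Bb4: the pattern moves up a 4th.
Extending up a 4th: Eb5 → Ab5.
From Ab5 the exact shape gives Ab5 Bb5 Ab5 F5 Gb5.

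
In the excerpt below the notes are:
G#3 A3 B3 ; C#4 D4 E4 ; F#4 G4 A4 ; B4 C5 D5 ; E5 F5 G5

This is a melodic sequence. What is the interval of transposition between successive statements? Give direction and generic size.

up a 4th

Unit = 3 notes; the statements start on G#3, C#4, F#4, B4, E5, moving up a 4th each time.
From G#3 to C#4: up a 4th.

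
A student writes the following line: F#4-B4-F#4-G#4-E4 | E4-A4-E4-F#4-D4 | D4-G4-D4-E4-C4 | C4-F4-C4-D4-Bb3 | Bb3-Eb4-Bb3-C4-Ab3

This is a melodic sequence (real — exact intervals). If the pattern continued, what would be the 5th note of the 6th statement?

With 5-note cells, note 5 of each statement runs E4, D4, C4, Bb3, Ab3.
Each moves down a 2nd; the next is Gb3.

Gb3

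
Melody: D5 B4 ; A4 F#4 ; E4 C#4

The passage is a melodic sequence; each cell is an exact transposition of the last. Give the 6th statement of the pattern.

Unit = 2 notes; the statements start on D5, A4, E4, moving down a 4th each time.
Continuing the starts: B3 → F#3 → C#3.
Statement 6 starts on C#3 and keeps the same exact contour: C#3 A#2.

C#3 A#2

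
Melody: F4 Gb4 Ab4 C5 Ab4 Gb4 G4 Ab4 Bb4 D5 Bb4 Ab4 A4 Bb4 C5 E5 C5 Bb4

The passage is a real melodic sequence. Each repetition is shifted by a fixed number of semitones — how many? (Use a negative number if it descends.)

With a 6-note motive the entries are F4, G4, A4, each up a 2nd from the previous.
F4 to G4 spans +2 semitones.

2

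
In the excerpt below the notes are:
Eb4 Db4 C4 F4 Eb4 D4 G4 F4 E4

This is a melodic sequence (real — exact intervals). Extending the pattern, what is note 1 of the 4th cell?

A4

The unit is 3 notes. Position-1 pitches of the 3 shown cells: Eb4, F4, G4.
Each moves up a 2nd; the next is A4.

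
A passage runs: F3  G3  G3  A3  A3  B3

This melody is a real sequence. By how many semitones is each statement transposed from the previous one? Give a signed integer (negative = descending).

Unit = 2 notes; the statements start on F3, G3, A3, moving up a 2nd each time.
F3 to G3 spans +2 semitones.

2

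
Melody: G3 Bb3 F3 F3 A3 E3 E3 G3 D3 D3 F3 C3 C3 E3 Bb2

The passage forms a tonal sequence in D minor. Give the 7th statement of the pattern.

With a 3-note motive the entries are G3, F3, E3, D3, C3, each down a 2nd from the previous.
Carrying on: Bb2 → A2.
Statement 7 starts on A2 and keeps the same diatonic contour: A2 C3 G2.

A2 C3 G2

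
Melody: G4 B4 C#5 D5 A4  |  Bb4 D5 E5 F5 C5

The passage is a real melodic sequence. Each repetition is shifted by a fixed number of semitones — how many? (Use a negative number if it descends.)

Taking 5-note groups, the heads are G4, Bb4: the pattern moves up a 3rd.
Counting half-steps from G4 to Bb4: 3.

3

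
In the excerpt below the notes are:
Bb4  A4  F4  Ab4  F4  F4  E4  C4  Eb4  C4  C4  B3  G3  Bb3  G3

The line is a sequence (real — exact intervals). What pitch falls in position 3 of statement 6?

E2

With 5-note cells, note 3 of each statement runs F4, C4, G3.
Carrying that down a 4th forward: D3 → A2 → E2.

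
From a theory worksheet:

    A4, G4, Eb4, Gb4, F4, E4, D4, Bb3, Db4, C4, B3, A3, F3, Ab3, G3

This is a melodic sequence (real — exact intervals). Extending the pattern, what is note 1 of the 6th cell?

G#2

The unit is 5 notes. Position-1 pitches of the 3 shown cells: A4, E4, B3.
Each moves down a 4th. Continuing: F#3 → C#3 → G#2.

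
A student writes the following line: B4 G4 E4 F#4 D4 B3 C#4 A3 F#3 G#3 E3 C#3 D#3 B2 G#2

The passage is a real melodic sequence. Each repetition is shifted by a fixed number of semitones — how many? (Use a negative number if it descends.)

The 3-note cells begin on B4, F#4, C#4, G#3, D#3 — each down a 4th from the last.
B4→F#4 is 66 − 71 = -5 semitones.

-5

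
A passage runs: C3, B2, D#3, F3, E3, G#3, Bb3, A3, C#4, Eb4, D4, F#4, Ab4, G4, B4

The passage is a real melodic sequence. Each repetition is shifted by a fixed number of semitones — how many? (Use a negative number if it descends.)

Unit = 3 notes; the statements start on C3, F3, Bb3, Eb4, Ab4, moving up a 4th each time.
C3→F3 is 53 − 48 = 5 semitones.

5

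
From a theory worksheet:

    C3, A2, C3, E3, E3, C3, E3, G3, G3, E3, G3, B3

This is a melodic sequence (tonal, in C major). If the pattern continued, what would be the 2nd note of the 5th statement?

With 4-note cells, note 2 of each statement runs A2, C3, E3.
Carrying that up a 3rd forward: G3 → B3.

B3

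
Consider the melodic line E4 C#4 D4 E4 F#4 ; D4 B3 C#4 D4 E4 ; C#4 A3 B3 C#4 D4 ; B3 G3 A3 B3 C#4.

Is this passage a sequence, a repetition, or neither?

Each 5-note cell is the previous one transposed down a 2nd.

sequence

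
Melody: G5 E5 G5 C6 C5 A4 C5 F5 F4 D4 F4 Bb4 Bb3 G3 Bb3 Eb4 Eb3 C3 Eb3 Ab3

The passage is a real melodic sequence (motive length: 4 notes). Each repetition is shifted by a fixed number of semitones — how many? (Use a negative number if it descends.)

The 4-note cells begin on G5, C5, F4, Bb3, Eb3 — each down a 5th from the last.
G5→C5 is 72 − 79 = -7 semitones.

-7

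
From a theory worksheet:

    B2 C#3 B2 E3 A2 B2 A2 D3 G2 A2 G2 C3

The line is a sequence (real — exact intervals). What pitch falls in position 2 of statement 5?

F2

The unit is 4 notes. Position-2 pitches of the 3 shown cells: C#3, B2, A2.
Extending down a 2nd: G2 → F2.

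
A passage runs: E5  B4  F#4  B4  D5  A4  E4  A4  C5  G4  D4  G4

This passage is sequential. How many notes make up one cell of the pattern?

4

Try groups of 4 (3 cells in 12 notes):
E5 B4 F#4 B4 | D5 A4 E4 A4 | C5 G4 D4 G4
Each cell is the previous one down a 2nd — so the unit is 4 notes.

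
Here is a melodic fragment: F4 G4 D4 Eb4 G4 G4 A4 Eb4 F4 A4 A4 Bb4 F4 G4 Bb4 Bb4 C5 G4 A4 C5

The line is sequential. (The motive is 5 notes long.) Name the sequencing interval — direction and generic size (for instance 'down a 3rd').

The 5-note cells begin on F4, G4, A4, Bb4 — each up a 2nd from the last.
From F4 to G4: up a 2nd.

up a 2nd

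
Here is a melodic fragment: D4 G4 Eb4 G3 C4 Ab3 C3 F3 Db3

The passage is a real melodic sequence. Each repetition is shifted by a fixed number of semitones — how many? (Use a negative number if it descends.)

-7

Unit = 3 notes; the statements start on D4, G3, C3, moving down a 5th each time.
D4 to G3 spans -7 semitones.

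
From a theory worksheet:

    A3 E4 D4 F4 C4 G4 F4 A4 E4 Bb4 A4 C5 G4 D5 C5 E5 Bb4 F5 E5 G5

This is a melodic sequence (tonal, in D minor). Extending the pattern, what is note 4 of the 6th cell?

With 4-note cells, note 4 of each statement runs F4, A4, C5, E5, G5.
From G5, up a 3rd gives Bb5.

Bb5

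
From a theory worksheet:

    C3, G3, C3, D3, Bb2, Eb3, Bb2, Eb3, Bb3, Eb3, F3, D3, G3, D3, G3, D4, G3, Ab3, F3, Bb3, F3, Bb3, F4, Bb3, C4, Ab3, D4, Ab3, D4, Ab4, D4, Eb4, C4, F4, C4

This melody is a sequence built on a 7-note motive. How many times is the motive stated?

35 notes in groups of 7 gives 35/7 = 5 statements.
Starts: C3, Eb3, G3, Bb3, D4 — each up a 3rd.

5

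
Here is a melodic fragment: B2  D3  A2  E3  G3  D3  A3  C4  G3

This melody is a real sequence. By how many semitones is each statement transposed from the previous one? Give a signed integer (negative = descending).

Unit = 3 notes; the statements start on B2, E3, A3, moving up a 4th each time.
Counting half-steps from B2 to E3: 5.

5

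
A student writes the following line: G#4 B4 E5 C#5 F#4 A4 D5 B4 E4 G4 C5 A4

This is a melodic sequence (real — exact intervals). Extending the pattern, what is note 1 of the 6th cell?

With 4-note cells, note 1 of each statement runs G#4, F#4, E4.
Each moves down a 2nd. Continuing: D4 → C4 → Bb3.

Bb3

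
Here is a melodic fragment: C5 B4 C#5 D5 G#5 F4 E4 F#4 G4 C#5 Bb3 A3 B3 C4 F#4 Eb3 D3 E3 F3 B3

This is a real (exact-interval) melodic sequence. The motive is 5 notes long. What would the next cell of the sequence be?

Ab2 G2 A2 Bb2 E3

Taking 5-note groups, the heads are C5, F4, Bb3, Eb3: the pattern moves down a 5th.
So cell 5 is Ab2 G2 A2 Bb2 E3.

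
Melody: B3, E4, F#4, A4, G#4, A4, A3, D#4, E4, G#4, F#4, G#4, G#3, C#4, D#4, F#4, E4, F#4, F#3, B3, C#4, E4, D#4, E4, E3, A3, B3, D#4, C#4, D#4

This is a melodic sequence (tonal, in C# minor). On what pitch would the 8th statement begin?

B2

With a 6-note motive the entries are B3, A3, G#3, F#3, E3, each down a 2nd from the previous.
Extending the heads down a 2nd: D#3 → C#3 → B2.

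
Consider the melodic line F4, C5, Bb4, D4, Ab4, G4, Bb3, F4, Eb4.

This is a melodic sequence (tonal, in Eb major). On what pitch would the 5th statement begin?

Eb3

Taking 3-note groups, the heads are F4, D4, Bb3: the pattern moves down a 3rd.
Extending the heads down a 3rd: G3 → Eb3.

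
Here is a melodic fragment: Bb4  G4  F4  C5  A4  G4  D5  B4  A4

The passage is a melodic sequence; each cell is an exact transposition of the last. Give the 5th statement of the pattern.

Taking 3-note groups, the heads are Bb4, C5, D5: the pattern moves up a 2nd.
Continuing the starts: E5 → F#5.
So cell 5 is F#5 D#5 C#5.

F#5 D#5 C#5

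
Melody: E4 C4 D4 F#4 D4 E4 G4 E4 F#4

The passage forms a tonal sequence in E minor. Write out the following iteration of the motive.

With a 3-note motive the entries are E4, F#4, G4, each up a 2nd from the previous.
From A4 the diatonic shape gives A4 F#4 G4.

A4 F#4 G4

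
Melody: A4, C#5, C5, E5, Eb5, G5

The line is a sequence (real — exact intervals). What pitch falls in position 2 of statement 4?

With 2-note cells, note 2 of each statement runs C#5, E5, G5.
From G5, up a 3rd gives Bb5.

Bb5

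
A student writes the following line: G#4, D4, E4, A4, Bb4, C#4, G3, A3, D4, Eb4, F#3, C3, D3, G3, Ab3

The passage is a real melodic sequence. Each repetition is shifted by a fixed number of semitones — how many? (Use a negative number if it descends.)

The 5-note cells begin on G#4, C#4, F#3 — each down a 5th from the last.
G#4 to C#4 spans -7 semitones.

-7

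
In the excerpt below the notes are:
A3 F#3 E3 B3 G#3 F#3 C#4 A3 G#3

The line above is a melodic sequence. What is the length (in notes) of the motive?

3

9 notes total. Splitting into 3 groups of 3:
A3 F#3 E3 | B3 G#3 F#3 | C#4 A3 G#3
That's a consistent up a 2nd shift per cell, and no other grouping gives one.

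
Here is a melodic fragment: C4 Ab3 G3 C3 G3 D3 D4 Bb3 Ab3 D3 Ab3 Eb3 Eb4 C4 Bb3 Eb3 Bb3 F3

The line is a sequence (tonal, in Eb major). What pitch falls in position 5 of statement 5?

D4

With 6-note cells, note 5 of each statement runs G3, Ab3, Bb3.
Carrying that up a 2nd forward: C4 → D4.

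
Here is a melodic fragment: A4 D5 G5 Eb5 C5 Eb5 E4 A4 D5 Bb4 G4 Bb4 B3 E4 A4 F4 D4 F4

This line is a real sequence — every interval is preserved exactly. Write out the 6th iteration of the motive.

G#2 C#3 F#3 D3 B2 D3

Unit = 6 notes; the statements start on A4, E4, B3, moving down a 4th each time.
Extending down a 4th: F#3 → C#3 → G#2.
So cell 6 is G#2 C#3 F#3 D3 B2 D3.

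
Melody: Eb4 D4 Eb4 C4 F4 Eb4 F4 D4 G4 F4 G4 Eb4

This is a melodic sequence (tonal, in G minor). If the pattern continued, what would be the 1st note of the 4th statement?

A4

Grouping in 4s, the 1st note of each cell is Eb4, F4, G4.
One more up a 2nd gives A4.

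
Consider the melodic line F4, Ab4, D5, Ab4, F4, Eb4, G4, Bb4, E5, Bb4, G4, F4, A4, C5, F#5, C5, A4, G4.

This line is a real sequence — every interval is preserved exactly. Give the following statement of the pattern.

Unit = 6 notes; the statements start on F4, G4, A4, moving up a 2nd each time.
So cell 4 is B4 D5 G#5 D5 B4 A4.

B4 D5 G#5 D5 B4 A4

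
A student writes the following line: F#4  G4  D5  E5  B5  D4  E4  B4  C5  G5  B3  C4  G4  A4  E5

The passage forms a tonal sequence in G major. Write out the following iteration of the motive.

Taking 5-note groups, the heads are F#4, D4, B3: the pattern moves down a 3rd.
From G3 the diatonic shape gives G3 A3 E4 F#4 C5.

G3 A3 E4 F#4 C5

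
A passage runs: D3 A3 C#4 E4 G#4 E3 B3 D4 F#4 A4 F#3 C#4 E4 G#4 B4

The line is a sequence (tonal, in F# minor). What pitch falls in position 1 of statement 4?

Grouping in 5s, the 1st note of each cell is D3, E3, F#3.
From F#3, up a 2nd gives G#3.

G#3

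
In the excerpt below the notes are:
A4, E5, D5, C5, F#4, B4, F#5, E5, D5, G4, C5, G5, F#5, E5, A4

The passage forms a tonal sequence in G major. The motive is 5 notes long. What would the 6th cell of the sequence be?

F#5 C6 B5 A5 D5

Unit = 5 notes; the statements start on A4, B4, C5, moving up a 2nd each time.
Carrying on: D5 → E5 → F#5.
From F#5 the diatonic shape gives F#5 C6 B5 A5 D5.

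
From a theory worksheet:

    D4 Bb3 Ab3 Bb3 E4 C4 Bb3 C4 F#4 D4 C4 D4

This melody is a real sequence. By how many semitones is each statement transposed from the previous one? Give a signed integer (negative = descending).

Taking 4-note groups, the heads are D4, E4, F#4: the pattern moves up a 2nd.
Counting half-steps from D4 to E4: 2.

2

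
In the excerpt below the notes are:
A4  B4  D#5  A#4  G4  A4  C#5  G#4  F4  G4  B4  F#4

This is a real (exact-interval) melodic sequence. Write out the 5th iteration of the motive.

With a 4-note motive the entries are A4, G4, F4, each down a 2nd from the previous.
Extending down a 2nd: Eb4 → Db4.
From Db4 the exact shape gives Db4 Eb4 G4 D4.

Db4 Eb4 G4 D4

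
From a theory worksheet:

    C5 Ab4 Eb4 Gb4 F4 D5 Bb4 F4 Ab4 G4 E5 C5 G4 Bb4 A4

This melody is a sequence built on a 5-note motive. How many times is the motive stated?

3

15 notes in groups of 5 gives 15/5 = 3 statements.
Starts: C5, D5, E5 — each up a 2nd.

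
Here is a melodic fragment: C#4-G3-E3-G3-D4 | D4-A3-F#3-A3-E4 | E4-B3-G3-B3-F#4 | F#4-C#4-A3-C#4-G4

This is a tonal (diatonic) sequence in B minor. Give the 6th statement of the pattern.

With a 5-note motive the entries are C#4, D4, E4, F#4, each up a 2nd from the previous.
Carrying on: G4 → A4.
From A4 the diatonic shape gives A4 E4 C#4 E4 B4.

A4 E4 C#4 E4 B4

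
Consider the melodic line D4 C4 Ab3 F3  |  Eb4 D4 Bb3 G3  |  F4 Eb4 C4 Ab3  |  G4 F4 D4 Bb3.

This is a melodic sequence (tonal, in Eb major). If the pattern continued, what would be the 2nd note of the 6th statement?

Ab4

With 4-note cells, note 2 of each statement runs C4, D4, Eb4, F4.
Extending up a 2nd: G4 → Ab4.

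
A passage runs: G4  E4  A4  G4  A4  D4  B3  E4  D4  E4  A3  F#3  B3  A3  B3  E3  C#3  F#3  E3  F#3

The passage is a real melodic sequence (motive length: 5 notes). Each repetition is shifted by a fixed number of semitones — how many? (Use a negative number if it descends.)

With a 5-note motive the entries are G4, D4, A3, E3, each down a 4th from the previous.
Counting half-steps from G4 to D4: -5.

-5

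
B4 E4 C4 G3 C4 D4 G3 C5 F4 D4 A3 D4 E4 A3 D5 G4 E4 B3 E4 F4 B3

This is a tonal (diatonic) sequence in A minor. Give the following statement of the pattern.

E5 A4 F4 C4 F4 G4 C4

The 7-note cells begin on B4, C5, D5 — each up a 2nd from the last.
From E5 the diatonic shape gives E5 A4 F4 C4 F4 G4 C4.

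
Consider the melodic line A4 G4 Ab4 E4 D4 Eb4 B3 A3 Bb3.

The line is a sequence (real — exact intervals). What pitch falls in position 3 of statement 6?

The unit is 3 notes. Position-3 pitches of the 3 shown cells: Ab4, Eb4, Bb3.
Each moves down a 4th. Continuing: F3 → C3 → G2.

G2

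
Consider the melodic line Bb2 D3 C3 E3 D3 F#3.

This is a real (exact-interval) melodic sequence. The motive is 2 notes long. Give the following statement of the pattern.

With a 2-note motive the entries are Bb2, C3, D3, each up a 2nd from the previous.
So cell 4 is E3 G#3.

E3 G#3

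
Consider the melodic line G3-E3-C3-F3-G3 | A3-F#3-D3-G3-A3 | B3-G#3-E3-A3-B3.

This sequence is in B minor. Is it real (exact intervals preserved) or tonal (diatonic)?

Each cell has the same semitone pattern (-3, -4, 5, 2) — intervals are preserved exactly.
And C3 lies outside B minor, so the sequence is real rather than tonal.

real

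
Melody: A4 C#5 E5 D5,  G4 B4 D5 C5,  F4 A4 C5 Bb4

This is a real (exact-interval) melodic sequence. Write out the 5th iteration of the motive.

Unit = 4 notes; the statements start on A4, G4, F4, moving down a 2nd each time.
Carrying on: Eb4 → Db4.
Statement 5 starts on Db4 and keeps the same exact contour: Db4 F4 Ab4 Gb4.

Db4 F4 Ab4 Gb4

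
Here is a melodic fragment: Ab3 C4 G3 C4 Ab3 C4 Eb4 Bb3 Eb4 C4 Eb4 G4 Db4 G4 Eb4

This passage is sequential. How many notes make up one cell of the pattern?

15 notes total. Splitting into 3 groups of 5:
Ab3 C4 G3 C4 Ab3 | C4 Eb4 Bb3 Eb4 C4 | Eb4 G4 Db4 G4 Eb4
That's a consistent up a 3rd shift per cell, and no other grouping gives one.

5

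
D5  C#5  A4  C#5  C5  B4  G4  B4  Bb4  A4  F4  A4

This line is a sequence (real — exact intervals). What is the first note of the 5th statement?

With a 4-note motive the entries are D5, C5, Bb4, each down a 2nd from the previous.
Continuing: Ab4 → Gb4. Statement 5 starts on Gb4.

Gb4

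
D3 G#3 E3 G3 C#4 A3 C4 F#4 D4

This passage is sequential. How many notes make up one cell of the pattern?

3

Try groups of 3 (3 cells in 9 notes):
D3 G#3 E3 | G3 C#4 A3 | C4 F#4 D4
That's a consistent up a 4th shift per cell, and no other grouping gives one.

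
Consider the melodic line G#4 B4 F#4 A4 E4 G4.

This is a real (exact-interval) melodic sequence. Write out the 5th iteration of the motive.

C4 Eb4

Unit = 2 notes; the statements start on G#4, F#4, E4, moving down a 2nd each time.
Continuing the starts: D4 → C4.
From C4 the exact shape gives C4 Eb4.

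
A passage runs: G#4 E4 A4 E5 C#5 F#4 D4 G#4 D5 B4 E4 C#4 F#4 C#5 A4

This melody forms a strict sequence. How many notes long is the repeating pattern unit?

There are 15 notes; a 5-note unit gives 3 cells:
G#4 E4 A4 E5 C#5 | F#4 D4 G#4 D5 B4 | E4 C#4 F#4 C#5 A4
Each cell is the previous one down a 2nd — so the unit is 5 notes.

5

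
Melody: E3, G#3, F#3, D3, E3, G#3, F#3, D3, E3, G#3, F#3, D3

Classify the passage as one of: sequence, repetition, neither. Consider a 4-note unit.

Each 4-note cell is identical (E3 G#3 F#3 D3), restated at the same pitch.

repetition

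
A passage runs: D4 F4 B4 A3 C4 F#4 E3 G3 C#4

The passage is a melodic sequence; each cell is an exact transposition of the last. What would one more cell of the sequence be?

Unit = 3 notes; the statements start on D4, A3, E3, moving down a 4th each time.
From B2 the exact shape gives B2 D3 G#3.

B2 D3 G#3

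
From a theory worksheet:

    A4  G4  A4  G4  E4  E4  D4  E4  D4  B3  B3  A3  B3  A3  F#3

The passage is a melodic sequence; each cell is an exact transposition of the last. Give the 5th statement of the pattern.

Taking 5-note groups, the heads are A4, E4, B3: the pattern moves down a 4th.
Extending down a 4th: F#3 → C#3.
From C#3 the exact shape gives C#3 B2 C#3 B2 G#2.

C#3 B2 C#3 B2 G#2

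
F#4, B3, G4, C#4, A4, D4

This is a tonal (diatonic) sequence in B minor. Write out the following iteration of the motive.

With a 2-note motive the entries are F#4, G4, A4, each up a 2nd from the previous.
So cell 4 is B4 E4.

B4 E4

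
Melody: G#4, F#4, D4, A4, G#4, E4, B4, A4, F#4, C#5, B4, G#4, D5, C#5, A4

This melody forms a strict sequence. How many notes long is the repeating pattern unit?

There are 15 notes; a 3-note unit gives 5 cells:
G#4 F#4 D4 | A4 G#4 E4 | B4 A4 F#4 | C#5 B4 G#4 | D5 C#5 A4
Each cell is the previous one up a 2nd — so the unit is 3 notes.

3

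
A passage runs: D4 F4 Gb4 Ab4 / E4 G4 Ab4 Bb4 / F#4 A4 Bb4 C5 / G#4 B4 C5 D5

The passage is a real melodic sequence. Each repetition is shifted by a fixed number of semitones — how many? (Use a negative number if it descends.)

The 4-note cells begin on D4, E4, F#4, G#4 — each up a 2nd from the last.
Counting half-steps from D4 to E4: 2.

2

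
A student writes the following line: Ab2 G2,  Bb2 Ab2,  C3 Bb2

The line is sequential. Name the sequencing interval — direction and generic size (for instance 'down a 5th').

Taking 2-note groups, the heads are Ab2, Bb2, C3: the pattern moves up a 2nd.
Ab2 to Bb2 is up a 2nd.

up a 2nd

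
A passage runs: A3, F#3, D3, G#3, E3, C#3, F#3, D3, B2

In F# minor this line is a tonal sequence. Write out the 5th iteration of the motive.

Unit = 3 notes; the statements start on A3, G#3, F#3, moving down a 2nd each time.
Carrying on: E3 → D3.
From D3 the diatonic shape gives D3 B2 G#2.

D3 B2 G#2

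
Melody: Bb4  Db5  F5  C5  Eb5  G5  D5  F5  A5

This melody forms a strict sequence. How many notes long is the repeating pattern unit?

There are 9 notes; a 3-note unit gives 3 cells:
Bb4 Db5 F5 | C5 Eb5 G5 | D5 F5 A5
Every group is a transposition up a 2nd of the one before; no shorter unit works.

3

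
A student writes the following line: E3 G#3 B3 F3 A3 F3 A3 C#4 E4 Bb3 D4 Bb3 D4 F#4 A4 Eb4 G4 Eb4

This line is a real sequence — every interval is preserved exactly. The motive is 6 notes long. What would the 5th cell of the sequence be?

C5 E5 G5 Db5 F5 Db5

Unit = 6 notes; the statements start on E3, A3, D4, moving up a 4th each time.
Carrying on: G4 → C5.
So cell 5 is C5 E5 G5 Db5 F5 Db5.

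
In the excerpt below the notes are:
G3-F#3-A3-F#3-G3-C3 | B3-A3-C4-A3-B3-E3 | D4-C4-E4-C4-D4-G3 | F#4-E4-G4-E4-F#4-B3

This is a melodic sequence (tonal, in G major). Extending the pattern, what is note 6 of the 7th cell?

Grouping in 6s, the 6th note of each cell is C3, E3, G3, B3.
Carrying that up a 3rd forward: D4 → F#4 → A4.

A4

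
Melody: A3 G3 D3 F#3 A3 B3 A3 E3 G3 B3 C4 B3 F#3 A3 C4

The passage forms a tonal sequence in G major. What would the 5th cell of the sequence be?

With a 5-note motive the entries are A3, B3, C4, each up a 2nd from the previous.
Extending up a 2nd: D4 → E4.
From E4 the diatonic shape gives E4 D4 A3 C4 E4.

E4 D4 A3 C4 E4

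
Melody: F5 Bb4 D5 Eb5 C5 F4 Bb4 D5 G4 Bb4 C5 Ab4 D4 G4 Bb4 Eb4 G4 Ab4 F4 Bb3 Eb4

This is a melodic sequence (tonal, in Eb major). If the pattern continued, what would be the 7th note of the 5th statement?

Ab3

Grouping in 7s, the 7th note of each cell is Bb4, G4, Eb4.
Extending down a 3rd: C4 → Ab3.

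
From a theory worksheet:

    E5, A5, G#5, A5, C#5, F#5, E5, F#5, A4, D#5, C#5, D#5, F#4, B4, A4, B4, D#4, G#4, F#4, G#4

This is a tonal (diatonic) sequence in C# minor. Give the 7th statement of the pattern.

Taking 4-note groups, the heads are E5, C#5, A4, F#4, D#4: the pattern moves down a 3rd.
Carrying on: B3 → G#3.
From G#3 the diatonic shape gives G#3 C#4 B3 C#4.

G#3 C#4 B3 C#4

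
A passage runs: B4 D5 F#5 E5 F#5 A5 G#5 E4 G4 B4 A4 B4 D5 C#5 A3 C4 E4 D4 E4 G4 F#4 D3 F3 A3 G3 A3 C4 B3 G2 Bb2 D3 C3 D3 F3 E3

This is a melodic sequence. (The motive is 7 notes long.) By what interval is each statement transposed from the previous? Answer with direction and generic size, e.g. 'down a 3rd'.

down a 5th

Unit = 7 notes; the statements start on B4, E4, A3, D3, G2, moving down a 5th each time.
From B4 to E4: down a 5th.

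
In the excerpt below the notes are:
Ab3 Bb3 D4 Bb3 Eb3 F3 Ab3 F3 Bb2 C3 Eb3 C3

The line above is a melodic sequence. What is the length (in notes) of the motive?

4

12 notes total. Splitting into 3 groups of 4:
Ab3 Bb3 D4 Bb3 | Eb3 F3 Ab3 F3 | Bb2 C3 Eb3 C3
Each cell is the previous one down a 4th — so the unit is 4 notes.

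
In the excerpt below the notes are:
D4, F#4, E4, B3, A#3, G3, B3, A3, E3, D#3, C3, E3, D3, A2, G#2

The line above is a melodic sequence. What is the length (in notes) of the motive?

5

There are 15 notes; a 5-note unit gives 3 cells:
D4 F#4 E4 B3 A#3 | G3 B3 A3 E3 D#3 | C3 E3 D3 A2 G#2
Each cell is the previous one down a 5th — so the unit is 5 notes.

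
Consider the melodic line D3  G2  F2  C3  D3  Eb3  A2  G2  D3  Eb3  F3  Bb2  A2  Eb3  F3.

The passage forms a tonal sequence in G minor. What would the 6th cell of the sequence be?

Bb3 Eb3 D3 A3 Bb3

Taking 5-note groups, the heads are D3, Eb3, F3: the pattern moves up a 2nd.
Continuing the starts: G3 → A3 → Bb3.
Statement 6 starts on Bb3 and keeps the same diatonic contour: Bb3 Eb3 D3 A3 Bb3.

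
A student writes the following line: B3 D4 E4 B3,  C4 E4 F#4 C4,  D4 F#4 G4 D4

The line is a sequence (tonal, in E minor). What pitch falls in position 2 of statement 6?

With 4-note cells, note 2 of each statement runs D4, E4, F#4.
Carrying that up a 2nd forward: G4 → A4 → B4.

B4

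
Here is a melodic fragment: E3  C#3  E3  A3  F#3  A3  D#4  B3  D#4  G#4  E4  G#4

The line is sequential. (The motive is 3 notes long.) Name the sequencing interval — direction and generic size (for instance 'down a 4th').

With a 3-note motive the entries are E3, A3, D#4, G#4, each up a 4th from the previous.
E3 to A3 is up a 4th.

up a 4th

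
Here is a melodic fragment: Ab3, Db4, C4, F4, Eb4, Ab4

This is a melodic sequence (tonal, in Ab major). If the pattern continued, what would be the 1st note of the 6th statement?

Db5

Grouping in 2s, the 1st note of each cell is Ab3, C4, Eb4.
Carrying that up a 3rd forward: G4 → Bb4 → Db5.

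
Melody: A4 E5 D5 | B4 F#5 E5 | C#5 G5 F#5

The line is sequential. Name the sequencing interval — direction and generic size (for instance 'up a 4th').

With a 3-note motive the entries are A4, B4, C#5, each up a 2nd from the previous.
A4 to B4 is up a 2nd.

up a 2nd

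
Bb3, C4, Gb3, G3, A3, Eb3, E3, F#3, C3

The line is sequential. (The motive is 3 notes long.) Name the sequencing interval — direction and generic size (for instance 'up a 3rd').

The 3-note cells begin on Bb3, G3, E3 — each down a 3rd from the last.
From Bb3 to G3: down a 3rd.

down a 3rd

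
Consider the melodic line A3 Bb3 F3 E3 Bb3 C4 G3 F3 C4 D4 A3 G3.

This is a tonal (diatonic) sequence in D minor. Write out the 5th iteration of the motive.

E4 F4 C4 Bb3

Taking 4-note groups, the heads are A3, Bb3, C4: the pattern moves up a 2nd.
Continuing the starts: D4 → E4.
So cell 5 is E4 F4 C4 Bb3.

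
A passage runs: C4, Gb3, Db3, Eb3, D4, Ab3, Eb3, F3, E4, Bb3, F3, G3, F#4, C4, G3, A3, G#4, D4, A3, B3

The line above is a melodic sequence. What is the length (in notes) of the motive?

4

20 notes total. Splitting into 5 groups of 4:
C4 Gb3 Db3 Eb3 | D4 Ab3 Eb3 F3 | E4 Bb3 F3 G3 | F#4 C4 G3 A3 | G#4 D4 A3 B3
Each cell is the previous one up a 2nd — so the unit is 4 notes.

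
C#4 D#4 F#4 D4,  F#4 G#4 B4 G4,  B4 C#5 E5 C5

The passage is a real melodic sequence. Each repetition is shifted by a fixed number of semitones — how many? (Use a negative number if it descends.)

5

Unit = 4 notes; the statements start on C#4, F#4, B4, moving up a 4th each time.
Counting half-steps from C#4 to F#4: 5.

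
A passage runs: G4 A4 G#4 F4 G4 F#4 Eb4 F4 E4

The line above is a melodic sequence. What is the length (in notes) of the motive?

3

Try groups of 3 (3 cells in 9 notes):
G4 A4 G#4 | F4 G4 F#4 | Eb4 F4 E4
Each cell is the previous one down a 2nd — so the unit is 3 notes.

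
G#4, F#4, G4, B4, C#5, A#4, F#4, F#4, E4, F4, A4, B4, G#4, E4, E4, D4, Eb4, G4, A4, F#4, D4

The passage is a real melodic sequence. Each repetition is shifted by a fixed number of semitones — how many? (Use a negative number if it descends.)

The 7-note cells begin on G#4, F#4, E4 — each down a 2nd from the last.
Counting half-steps from G#4 to F#4: -2.

-2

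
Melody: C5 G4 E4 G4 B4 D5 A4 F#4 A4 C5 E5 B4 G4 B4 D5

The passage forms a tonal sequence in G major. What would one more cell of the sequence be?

F#5 C5 A4 C5 E5

With a 5-note motive the entries are C5, D5, E5, each up a 2nd from the previous.
So cell 4 is F#5 C5 A4 C5 E5.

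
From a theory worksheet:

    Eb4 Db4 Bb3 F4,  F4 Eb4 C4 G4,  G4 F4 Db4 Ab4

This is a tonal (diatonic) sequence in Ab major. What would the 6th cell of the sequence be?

Unit = 4 notes; the statements start on Eb4, F4, G4, moving up a 2nd each time.
Extending up a 2nd: Ab4 → Bb4 → C5.
From C5 the diatonic shape gives C5 Bb4 G4 Db5.

C5 Bb4 G4 Db5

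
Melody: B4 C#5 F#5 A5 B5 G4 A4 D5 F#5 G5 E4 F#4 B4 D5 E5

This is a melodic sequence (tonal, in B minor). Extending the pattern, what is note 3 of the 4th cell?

The unit is 5 notes. Position-3 pitches of the 3 shown cells: F#5, D5, B4.
Each moves down a 3rd; the next is G4.

G4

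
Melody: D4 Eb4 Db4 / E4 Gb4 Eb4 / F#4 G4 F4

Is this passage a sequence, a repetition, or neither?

neither

Note 2 of cell 2 is Gb4; if this were a sequence it would be F4. No unit length gives a consistent transposition pattern.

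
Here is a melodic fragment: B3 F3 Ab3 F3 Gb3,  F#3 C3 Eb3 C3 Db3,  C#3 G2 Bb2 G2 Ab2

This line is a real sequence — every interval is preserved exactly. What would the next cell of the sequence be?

G#2 D2 F2 D2 Eb2

The 5-note cells begin on B3, F#3, C#3 — each down a 4th from the last.
So cell 4 is G#2 D2 F2 D2 Eb2.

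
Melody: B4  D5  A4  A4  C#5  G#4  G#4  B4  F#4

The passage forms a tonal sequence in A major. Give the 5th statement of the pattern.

E4 G#4 D4

With a 3-note motive the entries are B4, A4, G#4, each down a 2nd from the previous.
Continuing the starts: F#4 → E4.
So cell 5 is E4 G#4 D4.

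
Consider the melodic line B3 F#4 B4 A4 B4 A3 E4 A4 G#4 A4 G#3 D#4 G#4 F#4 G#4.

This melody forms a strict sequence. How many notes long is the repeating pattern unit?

Try groups of 5 (3 cells in 15 notes):
B3 F#4 B4 A4 B4 | A3 E4 A4 G#4 A4 | G#3 D#4 G#4 F#4 G#4
Each cell is the previous one down a 2nd — so the unit is 5 notes.

5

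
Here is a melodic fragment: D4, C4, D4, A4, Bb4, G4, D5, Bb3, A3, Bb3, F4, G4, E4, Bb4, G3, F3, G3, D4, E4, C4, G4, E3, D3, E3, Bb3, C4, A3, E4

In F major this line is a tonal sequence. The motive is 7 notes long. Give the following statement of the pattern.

The 7-note cells begin on D4, Bb3, G3, E3 — each down a 3rd from the last.
Statement 5 starts on C3 and keeps the same diatonic contour: C3 Bb2 C3 G3 A3 F3 C4.

C3 Bb2 C3 G3 A3 F3 C4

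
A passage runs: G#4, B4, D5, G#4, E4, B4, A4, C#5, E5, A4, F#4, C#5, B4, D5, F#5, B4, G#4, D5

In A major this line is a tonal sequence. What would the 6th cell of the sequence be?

With a 6-note motive the entries are G#4, A4, B4, each up a 2nd from the previous.
Continuing the starts: C#5 → D5 → E5.
Statement 6 starts on E5 and keeps the same diatonic contour: E5 G#5 B5 E5 C#5 G#5.

E5 G#5 B5 E5 C#5 G#5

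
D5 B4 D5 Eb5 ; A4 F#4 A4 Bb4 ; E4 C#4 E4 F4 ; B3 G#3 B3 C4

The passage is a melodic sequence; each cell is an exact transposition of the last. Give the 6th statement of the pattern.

The 4-note cells begin on D5, A4, E4, B3 — each down a 4th from the last.
Carrying on: F#3 → C#3.
So cell 6 is C#3 A#2 C#3 D3.

C#3 A#2 C#3 D3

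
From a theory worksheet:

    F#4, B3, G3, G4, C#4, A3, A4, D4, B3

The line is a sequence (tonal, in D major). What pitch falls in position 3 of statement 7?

F#4

Grouping in 3s, the 3rd note of each cell is G3, A3, B3.
Extending up a 2nd: C#4 → D4 → E4 → F#4.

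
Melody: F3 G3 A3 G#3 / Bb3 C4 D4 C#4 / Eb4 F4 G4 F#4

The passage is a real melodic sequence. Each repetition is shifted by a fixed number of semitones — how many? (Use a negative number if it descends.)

5

Taking 4-note groups, the heads are F3, Bb3, Eb4: the pattern moves up a 4th.
Counting half-steps from F3 to Bb3: 5.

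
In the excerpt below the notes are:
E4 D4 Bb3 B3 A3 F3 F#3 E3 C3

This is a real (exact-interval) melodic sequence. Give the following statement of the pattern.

C#3 B2 G2

The 3-note cells begin on E4, B3, F#3 — each down a 4th from the last.
So cell 4 is C#3 B2 G2.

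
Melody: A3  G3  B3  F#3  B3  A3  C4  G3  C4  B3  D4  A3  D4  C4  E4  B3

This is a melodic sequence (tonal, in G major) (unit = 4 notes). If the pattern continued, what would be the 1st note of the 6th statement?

Grouping in 4s, the 1st note of each cell is A3, B3, C4, D4.
Carrying that up a 2nd forward: E4 → F#4.

F#4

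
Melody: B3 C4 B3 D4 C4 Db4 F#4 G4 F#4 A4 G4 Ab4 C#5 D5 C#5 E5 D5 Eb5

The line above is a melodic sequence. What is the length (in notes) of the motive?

18 notes total. Splitting into 3 groups of 6:
B3 C4 B3 D4 C4 Db4 | F#4 G4 F#4 A4 G4 Ab4 | C#5 D5 C#5 E5 D5 Eb5
That's a consistent up a 5th shift per cell, and no other grouping gives one.

6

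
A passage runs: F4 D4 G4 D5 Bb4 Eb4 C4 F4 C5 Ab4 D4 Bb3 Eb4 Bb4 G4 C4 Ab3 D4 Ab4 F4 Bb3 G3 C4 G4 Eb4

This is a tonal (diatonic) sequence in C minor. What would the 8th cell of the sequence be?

F3 D3 G3 D4 Bb3

Unit = 5 notes; the statements start on F4, Eb4, D4, C4, Bb3, moving down a 2nd each time.
Carrying on: Ab3 → G3 → F3.
So cell 8 is F3 D3 G3 D4 Bb3.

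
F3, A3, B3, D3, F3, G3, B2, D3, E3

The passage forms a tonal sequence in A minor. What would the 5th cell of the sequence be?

Unit = 3 notes; the statements start on F3, D3, B2, moving down a 3rd each time.
Extending down a 3rd: G2 → E2.
From E2 the diatonic shape gives E2 G2 A2.

E2 G2 A2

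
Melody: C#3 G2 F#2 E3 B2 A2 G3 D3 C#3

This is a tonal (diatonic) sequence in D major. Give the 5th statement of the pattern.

Taking 3-note groups, the heads are C#3, E3, G3: the pattern moves up a 3rd.
Extending up a 3rd: B3 → D4.
From D4 the diatonic shape gives D4 A3 G3.

D4 A3 G3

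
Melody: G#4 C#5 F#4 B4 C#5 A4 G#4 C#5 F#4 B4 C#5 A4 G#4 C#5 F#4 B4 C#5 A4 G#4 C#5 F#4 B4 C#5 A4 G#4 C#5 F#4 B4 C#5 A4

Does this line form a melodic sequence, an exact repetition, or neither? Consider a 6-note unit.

Each 6-note cell is identical (G#4 C#5 F#4 B4 C#5 A4), restated at the same pitch.

repetition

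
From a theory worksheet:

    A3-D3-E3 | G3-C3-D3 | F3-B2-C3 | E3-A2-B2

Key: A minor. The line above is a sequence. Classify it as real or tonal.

tonal

Every note is diatonic to A minor.
Cell 1 has -7 semitones from note 1 to 2, but cell 3 has -6 — the interval quality changes while the contour stays the same, which is the hallmark of a tonal sequence.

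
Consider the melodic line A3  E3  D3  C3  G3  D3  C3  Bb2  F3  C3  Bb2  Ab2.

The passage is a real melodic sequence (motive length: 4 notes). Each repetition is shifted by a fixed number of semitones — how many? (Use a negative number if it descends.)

The 4-note cells begin on A3, G3, F3 — each down a 2nd from the last.
A3 to G3 spans -2 semitones.

-2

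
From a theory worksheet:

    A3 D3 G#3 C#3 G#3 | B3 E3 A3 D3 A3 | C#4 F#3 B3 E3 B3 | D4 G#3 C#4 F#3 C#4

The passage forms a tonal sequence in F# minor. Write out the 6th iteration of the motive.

With a 5-note motive the entries are A3, B3, C#4, D4, each up a 2nd from the previous.
Carrying on: E4 → F#4.
So cell 6 is F#4 B3 E4 A3 E4.

F#4 B3 E4 A3 E4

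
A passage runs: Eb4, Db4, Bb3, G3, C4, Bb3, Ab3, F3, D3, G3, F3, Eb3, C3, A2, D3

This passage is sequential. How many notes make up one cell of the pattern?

5

Try groups of 5 (3 cells in 15 notes):
Eb4 Db4 Bb3 G3 C4 | Bb3 Ab3 F3 D3 G3 | F3 Eb3 C3 A2 D3
Every group is a transposition down a 4th of the one before; no shorter unit works.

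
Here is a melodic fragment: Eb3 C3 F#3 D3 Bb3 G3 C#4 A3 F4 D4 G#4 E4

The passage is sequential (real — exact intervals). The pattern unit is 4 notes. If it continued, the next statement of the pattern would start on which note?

C5

With a 4-note motive the entries are Eb3, Bb3, F4, each up a 5th from the previous.
One more step up a 5th gives C5.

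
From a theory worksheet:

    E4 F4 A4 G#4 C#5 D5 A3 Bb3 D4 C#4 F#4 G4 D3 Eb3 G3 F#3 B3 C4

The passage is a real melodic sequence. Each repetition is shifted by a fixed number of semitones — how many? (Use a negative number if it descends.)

-7

Unit = 6 notes; the statements start on E4, A3, D3, moving down a 5th each time.
Counting half-steps from E4 to A3: -7.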